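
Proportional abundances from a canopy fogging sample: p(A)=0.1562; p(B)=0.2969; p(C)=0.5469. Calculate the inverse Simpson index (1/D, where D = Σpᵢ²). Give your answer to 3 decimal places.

2.429

D = 0.1562² + 0.2969² + 0.5469² = 0.024398 + 0.088150 + 0.299100 = 0.411648 (working shown to 6 dp, full precision carried).
So 1/D = 2.42926, i.e. 2.429 to 3 decimal places.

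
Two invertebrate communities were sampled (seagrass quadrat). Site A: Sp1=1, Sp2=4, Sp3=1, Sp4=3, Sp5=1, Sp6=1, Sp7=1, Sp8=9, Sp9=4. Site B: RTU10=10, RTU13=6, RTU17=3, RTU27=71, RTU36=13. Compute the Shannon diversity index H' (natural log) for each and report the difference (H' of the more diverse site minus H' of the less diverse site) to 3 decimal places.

Site A: N=25, proportions 0.04, 0.16, 0.04, 0.12, 0.04, 0.04, 0.04, 0.36, 0.16, giving H' = 1.85243 (working shown to 5 dp, full precision carried).
Site B: N=103, proportions 0.09709, 0.05825, 0.02913, 0.68932, 0.12621, giving H' = 1.01272.
Difference = |1.85243 − 1.01272| = 0.83971, i.e. 0.840 to 3 decimal places.

0.840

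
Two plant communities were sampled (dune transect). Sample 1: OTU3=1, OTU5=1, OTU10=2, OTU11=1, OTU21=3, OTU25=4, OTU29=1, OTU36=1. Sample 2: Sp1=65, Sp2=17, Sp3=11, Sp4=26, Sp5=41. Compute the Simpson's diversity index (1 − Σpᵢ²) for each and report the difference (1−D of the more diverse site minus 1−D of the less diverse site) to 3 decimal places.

0.100

Sample 1: N=14, proportions 0.07143, 0.07143, 0.14286, 0.07143, 0.21429, 0.28571, 0.07143, 0.07143, giving 1−D = 0.82653 (working shown to 5 dp, full precision carried).
Sample 2: N=160, proportions 0.40625, 0.10625, 0.06875, 0.1625, 0.25625, giving 1−D = 0.72687.
Difference = |0.82653 − 0.72687| = 0.09966, i.e. 0.100 to 3 decimal places.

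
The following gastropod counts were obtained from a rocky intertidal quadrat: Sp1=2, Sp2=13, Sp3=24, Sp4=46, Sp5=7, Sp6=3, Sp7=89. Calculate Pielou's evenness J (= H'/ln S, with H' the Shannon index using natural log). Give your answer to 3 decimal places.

0.715

Total N = 2+13+24+46+7+3+89 = 184, so the proportions are 0.01087, 0.07065, 0.13043, 0.25, 0.03804, 0.0163, 0.4837 (working shown to 5 dp, full precision carried).
H' = −Σ pᵢ ln pᵢ = −((-0.04915) + (-0.18723) + (-0.26568) + (-0.34657) + (-0.12437) + (-0.06711) + (-0.35131)) = 1.39142.
With S = 7 species, ln S = 1.94591, so J = 1.39142/1.94591 = 0.71505, i.e. 0.715 to 3 decimal places.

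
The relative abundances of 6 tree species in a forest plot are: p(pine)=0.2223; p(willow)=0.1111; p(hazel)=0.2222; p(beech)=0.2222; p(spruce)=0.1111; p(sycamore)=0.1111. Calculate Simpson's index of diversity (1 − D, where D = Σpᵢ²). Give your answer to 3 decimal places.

0.815

D = 0.2223² + 0.1111² + 0.2222² + 0.2222² + 0.1111² + 0.1111² = 0.04942 + 0.01234 + 0.04937 + 0.04937 + 0.01234 + 0.01234 = 0.18519 (working shown to 5 dp, full precision carried).
So 1 − D = 0.81481, i.e. 0.815 to 3 decimal places.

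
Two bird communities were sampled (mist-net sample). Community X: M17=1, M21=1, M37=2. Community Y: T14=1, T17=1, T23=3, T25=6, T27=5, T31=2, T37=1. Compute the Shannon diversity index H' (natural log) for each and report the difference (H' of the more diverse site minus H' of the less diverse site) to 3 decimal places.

Community X: N=4, proportions 0.25, 0.25, 0.5, giving H' = 1.03972 (working shown to 5 dp, full precision carried).
Community Y: N=19, proportions 0.05263, 0.05263, 0.15789, 0.31579, 0.26316, 0.10526, 0.05263, giving H' = 1.70866.
Difference = |1.03972 − 1.70866| = 0.66894, i.e. 0.669 to 3 decimal places.

0.669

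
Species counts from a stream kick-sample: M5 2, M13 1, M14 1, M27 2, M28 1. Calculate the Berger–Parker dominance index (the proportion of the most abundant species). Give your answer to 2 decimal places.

0.29

Total N = 2+1+1+2+1 = 7, so the proportions are 0.2857, 0.1429, 0.1429, 0.2857, 0.1429 (working shown to 4 dp, full precision carried).
The largest proportion is 0.2857, i.e. d = 0.29 to 2 decimal places.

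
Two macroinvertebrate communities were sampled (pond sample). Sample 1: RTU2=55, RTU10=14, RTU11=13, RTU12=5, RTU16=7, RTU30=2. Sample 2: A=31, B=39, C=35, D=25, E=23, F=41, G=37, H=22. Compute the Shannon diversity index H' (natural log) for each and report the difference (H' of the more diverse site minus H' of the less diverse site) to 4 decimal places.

0.7581

Sample 1: N=96, proportions 0.572917, 0.145833, 0.135417, 0.052083, 0.072917, 0.020833, giving H' = 1.296126 (working shown to 6 dp, full precision carried).
Sample 2: N=253, proportions 0.12253, 0.15415, 0.13834, 0.098814, 0.090909, 0.162055, 0.146245, 0.086957, giving H' = 2.054254.
Difference = |1.296126 − 2.054254| = 0.758128, i.e. 0.7581 to 4 decimal places.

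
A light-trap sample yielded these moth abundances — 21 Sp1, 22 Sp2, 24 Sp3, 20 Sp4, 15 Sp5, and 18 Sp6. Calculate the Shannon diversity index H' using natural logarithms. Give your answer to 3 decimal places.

Total N = 21+22+24+20+15+18 = 120, so the proportions are 0.175, 0.18333, 0.2, 0.16667, 0.125, 0.15 (working shown to 5 dp, full precision carried).
Each pᵢ ln pᵢ term: 0.175×(-1.74297)=-0.30502, 0.18333×(-1.69645)=-0.31102, 0.2×(-1.60944)=-0.32189, 0.16667×(-1.79176)=-0.29863, 0.125×(-2.07944)=-0.25993, 0.15×(-1.89712)=-0.28457.
Sum = -1.78105, so H' = 1.781.

1.781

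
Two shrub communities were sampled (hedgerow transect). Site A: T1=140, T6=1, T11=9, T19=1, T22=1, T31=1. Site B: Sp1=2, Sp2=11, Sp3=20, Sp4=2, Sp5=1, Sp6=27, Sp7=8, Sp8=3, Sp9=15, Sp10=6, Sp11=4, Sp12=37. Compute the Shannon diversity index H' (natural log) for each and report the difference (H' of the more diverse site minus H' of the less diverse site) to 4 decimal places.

1.6766

Site A: N=153, proportions 0.9150327, 0.0065359, 0.0588235, 0.0065359, 0.0065359, 0.0065359, giving H' = 0.3794251 (working shown to 7 dp, full precision carried).
Site B: N=136, proportions 0.0147059, 0.0808824, 0.1470588, 0.0147059, 0.0073529, 0.1985294, 0.0588235, 0.0220588, 0.1102941, 0.0441176, 0.0294118, 0.2720588, giving H' = 2.0560115.
Difference = |0.3794251 − 2.0560115| = 1.6765864, i.e. 1.6766 to 4 decimal places.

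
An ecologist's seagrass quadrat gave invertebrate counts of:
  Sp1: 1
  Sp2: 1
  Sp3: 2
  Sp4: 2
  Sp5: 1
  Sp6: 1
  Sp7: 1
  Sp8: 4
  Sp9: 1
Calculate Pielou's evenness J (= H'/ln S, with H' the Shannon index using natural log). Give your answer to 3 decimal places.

0.931

Total N = 1+1+2+2+1+1+1+4+1 = 14, so the proportions are 0.07143, 0.07143, 0.14286, 0.14286, 0.07143, 0.07143, 0.07143, 0.28571, 0.07143 (working shown to 5 dp, full precision carried).
H' = −Σ pᵢ ln pᵢ = −((-0.18850) + (-0.18850) + (-0.27799) + (-0.27799) + (-0.18850) + (-0.18850) + (-0.18850) + (-0.35793) + (-0.18850)) = 2.04493.
With S = 9 species, ln S = 2.19722, so J = 2.04493/2.19722 = 0.93069, i.e. 0.931 to 3 decimal places.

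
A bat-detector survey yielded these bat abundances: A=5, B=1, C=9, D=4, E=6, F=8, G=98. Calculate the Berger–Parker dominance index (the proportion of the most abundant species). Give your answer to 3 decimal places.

Total N = 5+1+9+4+6+8+98 = 131, so the proportions are 0.03817, 0.00763, 0.0687, 0.03053, 0.0458, 0.06107, 0.74809 (working shown to 5 dp, full precision carried).
The largest proportion is 0.74809, i.e. d = 0.748 to 3 decimal places.

0.748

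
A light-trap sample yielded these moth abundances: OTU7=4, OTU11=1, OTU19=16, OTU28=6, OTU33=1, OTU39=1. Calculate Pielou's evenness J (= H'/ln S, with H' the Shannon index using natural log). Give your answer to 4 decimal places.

0.7120

Total N = 4+1+16+6+1+1 = 29, so the proportions are 0.137931, 0.034483, 0.551724, 0.206897, 0.034483, 0.034483 (working shown to 6 dp, full precision carried).
H' = −Σ pᵢ ln pᵢ = −((-0.273242) + (-0.116114) + (-0.328114) + (-0.325973) + (-0.116114) + (-0.116114)) = 1.275670.
With S = 6 species, ln S = 1.791759, so J = 1.275670/1.791759 = 0.711965, i.e. 0.7120 to 4 decimal places.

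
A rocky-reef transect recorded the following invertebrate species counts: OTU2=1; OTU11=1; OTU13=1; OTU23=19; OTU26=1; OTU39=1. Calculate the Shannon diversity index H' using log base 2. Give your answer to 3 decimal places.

Total N = 1+1+1+19+1+1 = 24, so the proportions are 0.04167, 0.04167, 0.04167, 0.79167, 0.04167, 0.04167 (working shown to 5 dp, full precision carried).
Each pᵢ log₂ pᵢ term: 0.04167×(-4.58496)=-0.19104, 0.04167×(-4.58496)=-0.19104, 0.04167×(-4.58496)=-0.19104, 0.79167×(-0.33703)=-0.26682, 0.04167×(-4.58496)=-0.19104, 0.04167×(-4.58496)=-0.19104.
Sum = -1.22202, so H' = 1.222.

1.222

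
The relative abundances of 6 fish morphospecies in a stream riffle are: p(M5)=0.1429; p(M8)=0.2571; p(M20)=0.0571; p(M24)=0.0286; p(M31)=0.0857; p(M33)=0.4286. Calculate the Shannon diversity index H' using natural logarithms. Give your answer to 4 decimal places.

Each pᵢ ln pᵢ term (working shown to 6 dp, full precision carried): 0.1429×(-1.945610)=-0.278028, 0.2571×(-1.358290)=-0.349216, 0.0571×(-2.862951)=-0.163475, 0.0286×(-3.554349)=-0.101654, 0.0857×(-2.456902)=-0.210557, 0.4286×(-0.847231)=-0.363123.
Sum = -1.466053, so H' = 1.4661.

1.4661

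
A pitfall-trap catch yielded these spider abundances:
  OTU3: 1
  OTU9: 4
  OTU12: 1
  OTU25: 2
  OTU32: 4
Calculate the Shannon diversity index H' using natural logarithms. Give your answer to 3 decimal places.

Total N = 1+4+1+2+4 = 12, so the proportions are 0.08333, 0.33333, 0.08333, 0.16667, 0.33333 (working shown to 5 dp, full precision carried).
Each pᵢ ln pᵢ term: 0.08333×(-2.48491)=-0.20708, 0.33333×(-1.09861)=-0.36620, 0.08333×(-2.48491)=-0.20708, 0.16667×(-1.79176)=-0.29863, 0.33333×(-1.09861)=-0.36620.
Sum = -1.44519, so H' = 1.445.

1.445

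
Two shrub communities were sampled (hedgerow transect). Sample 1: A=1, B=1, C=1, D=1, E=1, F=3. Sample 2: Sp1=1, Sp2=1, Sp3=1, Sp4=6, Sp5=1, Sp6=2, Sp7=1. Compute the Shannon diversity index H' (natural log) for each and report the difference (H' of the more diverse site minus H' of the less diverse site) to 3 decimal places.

Sample 1: N=8, proportions 0.125, 0.125, 0.125, 0.125, 0.125, 0.375, giving H' = 1.667462 (working shown to 6 dp, full precision carried).
Sample 2: N=13, proportions 0.076923, 0.076923, 0.076923, 0.461538, 0.076923, 0.153846, 0.076923, giving H' = 1.631345.
Difference = |1.667462 − 1.631345| = 0.036117, i.e. 0.036 to 3 decimal places.

0.036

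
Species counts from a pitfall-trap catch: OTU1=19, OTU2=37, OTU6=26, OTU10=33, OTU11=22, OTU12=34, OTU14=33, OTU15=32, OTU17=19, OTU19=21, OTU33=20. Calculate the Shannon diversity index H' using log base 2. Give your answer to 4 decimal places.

Total N = 19+37+26+33+22+34+33+32+19+21+20 = 296, so the proportions are 0.064189, 0.125, 0.087838, 0.111486, 0.074324, 0.114865, 0.111486, 0.108108, 0.064189, 0.070946, 0.067568 (working shown to 6 dp, full precision carried).
Each pᵢ log₂ pᵢ term: 0.064189×(-3.961526)=-0.254287, 0.125×(-3.000000)=-0.375000, 0.087838×(-3.509014)=-0.308224, 0.111486×(-3.165059)=-0.352861, 0.074324×(-3.750022)=-0.278718, 0.114865×(-3.121991)=-0.358607, 0.111486×(-3.165059)=-0.352861, 0.108108×(-3.209453)=-0.346968, 0.064189×(-3.961526)=-0.254287, 0.070946×(-3.817136)=-0.270810, 0.067568×(-3.887525)=-0.262671.
Sum = -3.415295, so H' = 3.4153.

3.4153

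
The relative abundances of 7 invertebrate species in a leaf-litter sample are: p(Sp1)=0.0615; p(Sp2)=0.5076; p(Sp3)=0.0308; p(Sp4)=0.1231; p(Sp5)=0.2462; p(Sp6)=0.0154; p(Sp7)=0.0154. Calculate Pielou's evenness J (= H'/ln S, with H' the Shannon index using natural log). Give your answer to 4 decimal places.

0.6960

H' = −Σ pᵢ ln pᵢ = −((-0.171506) + (-0.344184) + (-0.107191) + (-0.257865) + (-0.345077) + (-0.064270) + (-0.064270)) = 1.354363 (working shown to 6 dp, full precision carried).
With S = 7 species, ln S = 1.945910, so J = 1.354363/1.945910 = 0.696005, i.e. 0.6960 to 4 decimal places.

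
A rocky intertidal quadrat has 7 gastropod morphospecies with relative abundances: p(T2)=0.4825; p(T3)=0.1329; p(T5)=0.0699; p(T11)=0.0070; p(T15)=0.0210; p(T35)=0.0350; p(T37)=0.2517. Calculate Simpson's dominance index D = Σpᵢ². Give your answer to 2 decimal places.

0.32

D = 0.4825² + 0.1329² + 0.0699² + 0.007² + 0.021² + 0.035² + 0.2517² = 0.2328 + 0.0177 + 0.0049 + 0.0000 + 0.0004 + 0.0012 + 0.0634 = 0.3204 (working shown to 4 dp, full precision carried).
To 2 decimal places, D = 0.32.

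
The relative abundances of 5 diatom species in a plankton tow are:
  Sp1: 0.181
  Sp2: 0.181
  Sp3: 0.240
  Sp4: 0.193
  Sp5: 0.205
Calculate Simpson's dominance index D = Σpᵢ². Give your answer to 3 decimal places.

0.202

D = 0.181² + 0.181² + 0.24² + 0.193² + 0.205² = 0.03276 + 0.03276 + 0.05760 + 0.03725 + 0.04202 = 0.20240 (working shown to 5 dp, full precision carried).
To 3 decimal places, D = 0.202.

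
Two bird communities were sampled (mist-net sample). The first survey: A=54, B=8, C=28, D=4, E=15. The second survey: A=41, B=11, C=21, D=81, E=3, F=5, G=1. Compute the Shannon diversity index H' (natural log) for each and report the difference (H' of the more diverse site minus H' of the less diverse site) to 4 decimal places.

0.0693

The first survey: N=109, proportions 0.4954128, 0.0733945, 0.2568807, 0.0366972, 0.1376147, giving H' = 1.2830146 (working shown to 7 dp, full precision carried).
The second survey: N=163, proportions 0.2515337, 0.0674847, 0.1288344, 0.4969325, 0.0184049, 0.0306748, 0.006135, giving H' = 1.3522675.
Difference = |1.2830146 − 1.3522675| = 0.0692529, i.e. 0.0693 to 4 decimal places.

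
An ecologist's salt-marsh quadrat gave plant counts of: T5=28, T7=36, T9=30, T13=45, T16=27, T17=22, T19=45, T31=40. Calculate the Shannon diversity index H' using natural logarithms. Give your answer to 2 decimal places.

Total N = 28+36+30+45+27+22+45+40 = 273, so the proportions are 0.1026, 0.1319, 0.1099, 0.1648, 0.0989, 0.0806, 0.1648, 0.1465 (working shown to 4 dp, full precision carried).
Each pᵢ ln pᵢ term: 0.1026×(-2.2773)=-0.2336, 0.1319×(-2.0260)=-0.2672, 0.1099×(-2.2083)=-0.2427, 0.1648×(-1.8028)=-0.2972, 0.0989×(-2.3136)=-0.2288, 0.0806×(-2.5184)=-0.2030, 0.1648×(-1.8028)=-0.2972, 0.1465×(-1.9206)=-0.2814.
Sum = -2.0509, so H' = 2.05.

2.05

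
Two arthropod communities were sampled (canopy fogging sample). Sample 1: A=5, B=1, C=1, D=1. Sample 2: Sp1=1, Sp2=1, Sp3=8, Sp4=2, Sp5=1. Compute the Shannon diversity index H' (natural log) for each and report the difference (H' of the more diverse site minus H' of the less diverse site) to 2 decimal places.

0.11

Sample 1: N=8, proportions 0.625, 0.125, 0.125, 0.125, giving H' = 1.07354 (working shown to 5 dp, full precision carried).
Sample 2: N=13, proportions 0.07692, 0.07692, 0.61538, 0.15385, 0.07692, giving H' = 1.17865.
Difference = |1.07354 − 1.17865| = 0.10511, i.e. 0.11 to 2 decimal places.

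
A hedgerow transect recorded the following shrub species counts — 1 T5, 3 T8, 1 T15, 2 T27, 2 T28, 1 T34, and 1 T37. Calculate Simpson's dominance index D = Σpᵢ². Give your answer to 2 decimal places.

Total N = 1+3+1+2+2+1+1 = 11, so the proportions are 0.0909, 0.2727, 0.0909, 0.1818, 0.1818, 0.0909, 0.0909 (working shown to 4 dp, full precision carried).
D = 0.0909² + 0.2727² + 0.0909² + 0.1818² + 0.1818² + 0.0909² + 0.0909² = 0.0083 + 0.0744 + 0.0083 + 0.0331 + 0.0331 + 0.0083 + 0.0083 = 0.1736.
To 2 decimal places, D = 0.17.

0.17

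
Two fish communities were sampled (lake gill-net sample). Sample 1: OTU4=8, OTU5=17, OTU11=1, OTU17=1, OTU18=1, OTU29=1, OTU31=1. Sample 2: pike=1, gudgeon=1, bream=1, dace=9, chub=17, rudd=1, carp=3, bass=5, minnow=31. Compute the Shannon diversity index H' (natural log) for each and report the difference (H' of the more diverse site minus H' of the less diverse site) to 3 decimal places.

Sample 1: N=30, proportions 0.266667, 0.566667, 0.033333, 0.033333, 0.033333, 0.033333, 0.033333, giving H' = 1.241192 (working shown to 6 dp, full precision carried).
Sample 2: N=69, proportions 0.014493, 0.014493, 0.014493, 0.130435, 0.246377, 0.014493, 0.043478, 0.072464, 0.449275, giving H' = 1.542276.
Difference = |1.241192 − 1.542276| = 0.301084, i.e. 0.301 to 3 decimal places.

0.301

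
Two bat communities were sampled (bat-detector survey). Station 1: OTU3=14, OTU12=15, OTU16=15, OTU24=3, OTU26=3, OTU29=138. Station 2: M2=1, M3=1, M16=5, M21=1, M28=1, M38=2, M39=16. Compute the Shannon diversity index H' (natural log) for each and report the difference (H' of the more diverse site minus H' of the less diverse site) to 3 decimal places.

0.348

Station 1: N=188, proportions 0.07447, 0.07979, 0.07979, 0.01596, 0.01596, 0.73404, giving H' = 0.95590 (working shown to 5 dp, full precision carried).
Station 2: N=27, proportions 0.03704, 0.03704, 0.18519, 0.03704, 0.03704, 0.07407, 0.59259, giving H' = 1.30343.
Difference = |0.95590 − 1.30343| = 0.34753, i.e. 0.348 to 3 decimal places.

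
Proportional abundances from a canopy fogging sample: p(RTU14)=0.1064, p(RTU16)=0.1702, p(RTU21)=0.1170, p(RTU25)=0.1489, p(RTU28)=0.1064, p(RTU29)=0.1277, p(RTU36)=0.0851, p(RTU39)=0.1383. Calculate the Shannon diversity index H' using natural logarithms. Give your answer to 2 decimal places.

2.06

Each pᵢ ln pᵢ term (working shown to 4 dp, full precision carried): 0.1064×(-2.2405)=-0.2384, 0.1702×(-1.7708)=-0.3014, 0.117×(-2.1456)=-0.2510, 0.1489×(-1.9045)=-0.2836, 0.1064×(-2.2405)=-0.2384, 0.1277×(-2.0581)=-0.2628, 0.0851×(-2.4639)=-0.2097, 0.1383×(-1.9783)=-0.2736.
Sum = -2.0589, so H' = 2.06.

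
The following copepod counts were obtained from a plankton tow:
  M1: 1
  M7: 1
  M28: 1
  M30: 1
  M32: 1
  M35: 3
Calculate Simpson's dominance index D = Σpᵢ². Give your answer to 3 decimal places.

0.219

Total N = 1+1+1+1+1+3 = 8, so the proportions are 0.125, 0.125, 0.125, 0.125, 0.125, 0.375 (working shown to 5 dp, full precision carried).
D = 0.125² + 0.125² + 0.125² + 0.125² + 0.125² + 0.375² = 0.01562 + 0.01562 + 0.01562 + 0.01562 + 0.01562 + 0.14062 = 0.21875.
To 3 decimal places, D = 0.219.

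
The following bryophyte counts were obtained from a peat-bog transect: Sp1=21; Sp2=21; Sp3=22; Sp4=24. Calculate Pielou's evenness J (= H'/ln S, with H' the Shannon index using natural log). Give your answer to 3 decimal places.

Total N = 21+21+22+24 = 88, so the proportions are 0.23864, 0.23864, 0.25, 0.27273 (working shown to 5 dp, full precision carried).
H' = −Σ pᵢ ln pᵢ = −((-0.34192) + (-0.34192) + (-0.34657) + (-0.35435)) = 1.38477.
With S = 4 species, ln S = 1.38629, so J = 1.38477/1.38629 = 0.99890, i.e. 0.999 to 3 decimal places.

0.999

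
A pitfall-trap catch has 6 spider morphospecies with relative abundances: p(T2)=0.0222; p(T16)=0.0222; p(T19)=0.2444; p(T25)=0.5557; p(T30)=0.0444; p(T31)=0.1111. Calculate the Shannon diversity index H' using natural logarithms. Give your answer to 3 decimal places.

1.222

Each pᵢ ln pᵢ term (working shown to 5 dp, full precision carried): 0.0222×(-3.80766)=-0.08453, 0.0222×(-3.80766)=-0.08453, 0.2444×(-1.40895)=-0.34435, 0.5557×(-0.58753)=-0.32649, 0.0444×(-3.11452)=-0.13828, 0.1111×(-2.19732)=-0.24412.
Sum = -1.22230, so H' = 1.222.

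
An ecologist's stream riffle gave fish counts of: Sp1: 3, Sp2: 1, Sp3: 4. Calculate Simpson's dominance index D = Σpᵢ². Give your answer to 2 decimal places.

Total N = 3+1+4 = 8, so the proportions are 0.375, 0.125, 0.5 (working shown to 4 dp, full precision carried).
D = 0.375² + 0.125² + 0.5² = 0.1406 + 0.0156 + 0.2500 = 0.4062.
To 2 decimal places, D = 0.41.

0.41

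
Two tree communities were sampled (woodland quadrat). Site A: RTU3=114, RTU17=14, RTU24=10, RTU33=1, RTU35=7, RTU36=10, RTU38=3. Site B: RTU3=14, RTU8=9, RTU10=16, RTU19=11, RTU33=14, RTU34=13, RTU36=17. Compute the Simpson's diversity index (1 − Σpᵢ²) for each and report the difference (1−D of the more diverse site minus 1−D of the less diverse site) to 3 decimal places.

0.384

Site A: N=159, proportions 0.71698, 0.08805, 0.06289, 0.00629, 0.04403, 0.06289, 0.01887, giving 1−D = 0.46794 (working shown to 5 dp, full precision carried).
Site B: N=94, proportions 0.14894, 0.09574, 0.17021, 0.11702, 0.14894, 0.1383, 0.18085, giving 1−D = 0.85197.
Difference = |0.46794 − 0.85197| = 0.38403, i.e. 0.384 to 3 decimal places.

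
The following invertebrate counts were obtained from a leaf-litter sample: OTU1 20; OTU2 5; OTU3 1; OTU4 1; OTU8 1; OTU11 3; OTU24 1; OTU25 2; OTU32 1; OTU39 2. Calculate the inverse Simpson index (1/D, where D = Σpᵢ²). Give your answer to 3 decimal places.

Total N = 20+5+1+1+1+3+1+2+1+2 = 37, so the proportions are 0.540541, 0.135135, 0.027027, 0.027027, 0.027027, 0.081081, 0.027027, 0.054054, 0.027027, 0.054054 (working shown to 6 dp, full precision carried).
D = 0.540541² + 0.135135² + 0.027027² + 0.027027² + 0.027027² + 0.081081² + 0.027027² + 0.054054² + 0.027027² + 0.054054² = 0.292184 + 0.018262 + 0.000730 + 0.000730 + 0.000730 + 0.006574 + 0.000730 + 0.002922 + 0.000730 + 0.002922 = 0.326516.
So 1/D = 3.06264, i.e. 3.063 to 3 decimal places.

3.063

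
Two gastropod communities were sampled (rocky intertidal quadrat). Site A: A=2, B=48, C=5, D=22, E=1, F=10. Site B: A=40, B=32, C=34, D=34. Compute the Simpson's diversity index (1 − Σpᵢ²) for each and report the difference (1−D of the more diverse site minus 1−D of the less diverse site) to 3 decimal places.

0.125

Site A: N=88, proportions 0.02273, 0.54545, 0.05682, 0.25, 0.01136, 0.11364, giving 1−D = 0.62319 (working shown to 5 dp, full precision carried).
Site B: N=140, proportions 0.28571, 0.22857, 0.24286, 0.24286, giving 1−D = 0.74816.
Difference = |0.62319 − 0.74816| = 0.12497, i.e. 0.125 to 3 decimal places.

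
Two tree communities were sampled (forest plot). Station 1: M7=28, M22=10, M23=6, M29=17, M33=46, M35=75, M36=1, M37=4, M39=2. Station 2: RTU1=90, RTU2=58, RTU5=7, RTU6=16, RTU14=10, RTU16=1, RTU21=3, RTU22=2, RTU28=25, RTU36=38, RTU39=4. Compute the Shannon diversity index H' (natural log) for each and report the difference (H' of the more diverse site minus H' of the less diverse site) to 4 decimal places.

0.1628

Station 1: N=189, proportions 0.148148, 0.05291, 0.031746, 0.089947, 0.243386, 0.396825, 0.005291, 0.021164, 0.010582, giving H' = 1.632735 (working shown to 6 dp, full precision carried).
Station 2: N=254, proportions 0.354331, 0.228346, 0.027559, 0.062992, 0.03937, 0.003937, 0.011811, 0.007874, 0.098425, 0.149606, 0.015748, giving H' = 1.795505.
Difference = |1.632735 − 1.795505| = 0.162770, i.e. 0.1628 to 4 decimal places.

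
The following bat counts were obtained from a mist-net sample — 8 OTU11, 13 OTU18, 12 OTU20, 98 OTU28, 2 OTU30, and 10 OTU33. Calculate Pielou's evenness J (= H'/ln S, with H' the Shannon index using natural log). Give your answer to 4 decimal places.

Total N = 8+13+12+98+2+10 = 143, so the proportions are 0.055944, 0.090909, 0.083916, 0.685315, 0.013986, 0.06993 (working shown to 6 dp, full precision carried).
H' = −Σ pᵢ ln pᵢ = −((-0.161309) + (-0.217990) + (-0.207939) + (-0.258965) + (-0.059716) + (-0.186032)) = 1.091952.
With S = 6 species, ln S = 1.791759, so J = 1.091952/1.791759 = 0.609430, i.e. 0.6094 to 4 decimal places.

0.6094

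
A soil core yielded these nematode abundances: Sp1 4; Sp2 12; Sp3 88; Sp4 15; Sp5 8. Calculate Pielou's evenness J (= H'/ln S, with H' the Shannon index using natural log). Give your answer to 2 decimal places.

Total N = 4+12+88+15+8 = 127, so the proportions are 0.0315, 0.0945, 0.6929, 0.1181, 0.063 (working shown to 4 dp, full precision carried).
H' = −Σ pᵢ ln pᵢ = −((-0.1089) + (-0.2229) + (-0.2542) + (-0.2523) + (-0.1742)) = 1.0125.
With S = 5 species, ln S = 1.6094, so J = 1.0125/1.6094 = 0.6291, i.e. 0.63 to 2 decimal places.

0.63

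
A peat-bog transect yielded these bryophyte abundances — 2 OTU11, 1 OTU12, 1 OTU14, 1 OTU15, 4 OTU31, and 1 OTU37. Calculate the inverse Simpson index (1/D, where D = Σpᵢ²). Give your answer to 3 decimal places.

Total N = 2+1+1+1+4+1 = 10, so the proportions are 0.2, 0.1, 0.1, 0.1, 0.4, 0.1 (working shown to 7 dp, full precision carried).
D = 0.2² + 0.1² + 0.1² + 0.1² + 0.4² + 0.1² = 0.0400000 + 0.0100000 + 0.0100000 + 0.0100000 + 0.1600000 + 0.0100000 = 0.2400000.
So 1/D = 4.16667, i.e. 4.167 to 3 decimal places.

4.167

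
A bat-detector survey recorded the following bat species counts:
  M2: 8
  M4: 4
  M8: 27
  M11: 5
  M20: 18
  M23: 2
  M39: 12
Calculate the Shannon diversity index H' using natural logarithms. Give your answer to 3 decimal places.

1.667

Total N = 8+4+27+5+18+2+12 = 76, so the proportions are 0.10526, 0.05263, 0.35526, 0.06579, 0.23684, 0.02632, 0.15789 (working shown to 5 dp, full precision carried).
Each pᵢ ln pᵢ term: 0.10526×(-2.25129)=-0.23698, 0.05263×(-2.94444)=-0.15497, 0.35526×(-1.03490)=-0.36766, 0.06579×(-2.72130)=-0.17903, 0.23684×(-1.44036)=-0.34114, 0.02632×(-3.63759)=-0.09573, 0.15789×(-1.84583)=-0.29145.
Sum = -1.66695, so H' = 1.667.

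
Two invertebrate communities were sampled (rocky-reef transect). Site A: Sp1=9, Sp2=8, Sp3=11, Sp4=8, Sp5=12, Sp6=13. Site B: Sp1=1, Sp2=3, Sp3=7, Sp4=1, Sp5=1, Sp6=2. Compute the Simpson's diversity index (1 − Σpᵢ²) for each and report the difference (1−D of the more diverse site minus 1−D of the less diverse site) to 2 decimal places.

Site A: N=61, proportions 0.1475, 0.1311, 0.1803, 0.1311, 0.1967, 0.2131, giving 1−D = 0.8272 (working shown to 4 dp, full precision carried).
Site B: N=15, proportions 0.0667, 0.2, 0.4667, 0.0667, 0.0667, 0.1333, giving 1−D = 0.7111.
Difference = |0.8272 − 0.7111| = 0.1161, i.e. 0.12 to 2 decimal places.

0.12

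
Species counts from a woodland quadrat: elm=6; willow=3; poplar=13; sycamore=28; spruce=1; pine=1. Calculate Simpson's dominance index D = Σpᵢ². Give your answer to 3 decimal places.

Total N = 6+3+13+28+1+1 = 52, so the proportions are 0.11538, 0.05769, 0.25, 0.53846, 0.01923, 0.01923 (working shown to 5 dp, full precision carried).
D = 0.11538² + 0.05769² + 0.25² + 0.53846² + 0.01923² + 0.01923² = 0.01331 + 0.00333 + 0.06250 + 0.28994 + 0.00037 + 0.00037 = 0.36982.
To 3 decimal places, D = 0.370.

0.370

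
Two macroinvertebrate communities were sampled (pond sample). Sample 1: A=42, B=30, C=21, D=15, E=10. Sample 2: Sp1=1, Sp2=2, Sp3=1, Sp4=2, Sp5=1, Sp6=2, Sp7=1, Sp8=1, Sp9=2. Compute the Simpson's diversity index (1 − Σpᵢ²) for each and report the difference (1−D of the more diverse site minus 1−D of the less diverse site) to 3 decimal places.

0.122

Sample 1: N=118, proportions 0.35593, 0.25424, 0.17797, 0.12712, 0.08475, giving 1−D = 0.75366 (working shown to 5 dp, full precision carried).
Sample 2: N=13, proportions 0.07692, 0.15385, 0.07692, 0.15385, 0.07692, 0.15385, 0.07692, 0.07692, 0.15385, giving 1−D = 0.87574.
Difference = |0.75366 − 0.87574| = 0.12208, i.e. 0.122 to 3 decimal places.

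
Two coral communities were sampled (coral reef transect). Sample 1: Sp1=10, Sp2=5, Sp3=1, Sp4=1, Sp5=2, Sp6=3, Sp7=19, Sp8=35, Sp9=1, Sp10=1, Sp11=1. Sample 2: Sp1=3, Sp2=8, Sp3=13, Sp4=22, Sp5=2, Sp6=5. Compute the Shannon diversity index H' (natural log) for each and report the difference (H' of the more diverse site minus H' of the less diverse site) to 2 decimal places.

Sample 1: N=79, proportions 0.1266, 0.0633, 0.0127, 0.0127, 0.0253, 0.038, 0.2405, 0.443, 0.0127, 0.0127, 0.0127, giving H' = 1.6335 (working shown to 4 dp, full precision carried).
Sample 2: N=53, proportions 0.0566, 0.1509, 0.2453, 0.4151, 0.0377, 0.0943, giving H' = 1.5040.
Difference = |1.6335 − 1.5040| = 0.1295, i.e. 0.13 to 2 decimal places.

0.13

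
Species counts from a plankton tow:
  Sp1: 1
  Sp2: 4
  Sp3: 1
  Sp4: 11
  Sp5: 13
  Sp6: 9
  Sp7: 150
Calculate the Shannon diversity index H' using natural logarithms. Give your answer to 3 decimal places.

0.815

Total N = 1+4+1+11+13+9+150 = 189, so the proportions are 0.00529, 0.02116, 0.00529, 0.0582, 0.06878, 0.04762, 0.79365 (working shown to 5 dp, full precision carried).
Each pᵢ ln pᵢ term: 0.00529×(-5.24175)=-0.02773, 0.02116×(-3.85545)=-0.08160, 0.00529×(-5.24175)=-0.02773, 0.0582×(-2.84385)=-0.16552, 0.06878×(-2.67680)=-0.18412, 0.04762×(-3.04452)=-0.14498, 0.79365×(-0.23111)=-0.18342.
Sum = -0.81510, so H' = 0.815.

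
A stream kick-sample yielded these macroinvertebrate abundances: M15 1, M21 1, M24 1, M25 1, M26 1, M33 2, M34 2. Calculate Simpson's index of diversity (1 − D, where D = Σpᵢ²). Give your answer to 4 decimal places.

Total N = 1+1+1+1+1+2+2 = 9, so the proportions are 0.111111, 0.111111, 0.111111, 0.111111, 0.111111, 0.222222, 0.222222 (working shown to 6 dp, full precision carried).
D = 0.111111² + 0.111111² + 0.111111² + 0.111111² + 0.111111² + 0.222222² + 0.222222² = 0.012346 + 0.012346 + 0.012346 + 0.012346 + 0.012346 + 0.049383 + 0.049383 = 0.160494.
So 1 − D = 0.839506, i.e. 0.8395 to 4 decimal places.

0.8395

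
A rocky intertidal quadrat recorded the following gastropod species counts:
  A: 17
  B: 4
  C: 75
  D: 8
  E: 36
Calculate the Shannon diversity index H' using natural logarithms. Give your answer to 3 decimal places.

Total N = 17+4+75+8+36 = 140, so the proportions are 0.12143, 0.02857, 0.53571, 0.05714, 0.25714 (working shown to 5 dp, full precision carried).
Each pᵢ ln pᵢ term: 0.12143×(-2.10843)=-0.25602, 0.02857×(-3.55535)=-0.10158, 0.53571×(-0.62415)=-0.33437, 0.05714×(-2.86220)=-0.16355, 0.25714×(-1.35812)=-0.34923.
Sum = -1.20476, so H' = 1.205.

1.205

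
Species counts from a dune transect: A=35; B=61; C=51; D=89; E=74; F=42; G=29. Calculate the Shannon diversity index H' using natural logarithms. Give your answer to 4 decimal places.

1.8789

Total N = 35+61+51+89+74+42+29 = 381, so the proportions are 0.091864, 0.160105, 0.133858, 0.233596, 0.194226, 0.110236, 0.076115 (working shown to 6 dp, full precision carried).
Each pᵢ ln pᵢ term: 0.091864×(-2.387451)=-0.219320, 0.160105×(-1.831926)=-0.293300, 0.133858×(-2.010974)=-0.269185, 0.233596×(-1.454163)=-0.339686, 0.194226×(-1.638734)=-0.318284, 0.110236×(-2.205130)=-0.243085, 0.076115×(-2.575504)=-0.196036.
Sum = -1.878897, so H' = 1.8789.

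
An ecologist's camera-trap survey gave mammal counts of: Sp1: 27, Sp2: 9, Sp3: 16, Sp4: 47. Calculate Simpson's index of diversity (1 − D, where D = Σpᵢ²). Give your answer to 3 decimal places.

0.666

Total N = 27+9+16+47 = 99, so the proportions are 0.27273, 0.09091, 0.16162, 0.47475 (working shown to 5 dp, full precision carried).
D = 0.27273² + 0.09091² + 0.16162² + 0.47475² = 0.07438 + 0.00826 + 0.02612 + 0.22539 = 0.33415.
So 1 − D = 0.66585, i.e. 0.666 to 3 decimal places.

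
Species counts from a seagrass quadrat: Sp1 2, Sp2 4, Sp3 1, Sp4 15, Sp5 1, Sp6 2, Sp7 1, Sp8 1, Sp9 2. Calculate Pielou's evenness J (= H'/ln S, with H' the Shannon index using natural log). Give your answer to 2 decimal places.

Total N = 2+4+1+15+1+2+1+1+2 = 29, so the proportions are 0.069, 0.1379, 0.0345, 0.5172, 0.0345, 0.069, 0.0345, 0.0345, 0.069 (working shown to 4 dp, full precision carried).
H' = −Σ pᵢ ln pᵢ = −((-0.1844) + (-0.2732) + (-0.1161) + (-0.3410) + (-0.1161) + (-0.1844) + (-0.1161) + (-0.1161) + (-0.1844)) = 1.6320.
With S = 9 species, ln S = 2.1972, so J = 1.6320/2.1972 = 0.7427, i.e. 0.74 to 2 decimal places.

0.74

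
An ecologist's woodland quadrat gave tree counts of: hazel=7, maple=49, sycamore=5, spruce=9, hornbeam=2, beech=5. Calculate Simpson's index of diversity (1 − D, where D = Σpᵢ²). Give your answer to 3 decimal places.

0.564

Total N = 7+49+5+9+2+5 = 77, so the proportions are 0.09091, 0.63636, 0.06494, 0.11688, 0.02597, 0.06494 (working shown to 5 dp, full precision carried).
D = 0.09091² + 0.63636² + 0.06494² + 0.11688² + 0.02597² + 0.06494² = 0.00826 + 0.40496 + 0.00422 + 0.01366 + 0.00067 + 0.00422 = 0.43599.
So 1 − D = 0.56401, i.e. 0.564 to 3 decimal places.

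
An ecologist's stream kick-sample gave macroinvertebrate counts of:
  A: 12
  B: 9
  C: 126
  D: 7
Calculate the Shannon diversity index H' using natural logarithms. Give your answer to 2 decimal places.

Total N = 12+9+126+7 = 154, so the proportions are 0.0779, 0.0584, 0.8182, 0.0455 (working shown to 4 dp, full precision carried).
Each pᵢ ln pᵢ term: 0.0779×(-2.5520)=-0.1989, 0.0584×(-2.8397)=-0.1660, 0.8182×(-0.2007)=-0.1642, 0.0455×(-3.0910)=-0.1405.
Sum = -0.6695, so H' = 0.67.

0.67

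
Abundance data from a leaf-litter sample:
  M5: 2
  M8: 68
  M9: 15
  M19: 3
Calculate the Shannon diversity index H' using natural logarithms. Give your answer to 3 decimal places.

Total N = 2+68+15+3 = 88, so the proportions are 0.02273, 0.77273, 0.17045, 0.03409 (working shown to 5 dp, full precision carried).
Each pᵢ ln pᵢ term: 0.02273×(-3.78419)=-0.08600, 0.77273×(-0.25783)=-0.19923, 0.17045×(-1.76929)=-0.30158, 0.03409×(-3.37872)=-0.11518.
Sum = -0.70200, so H' = 0.702.

0.702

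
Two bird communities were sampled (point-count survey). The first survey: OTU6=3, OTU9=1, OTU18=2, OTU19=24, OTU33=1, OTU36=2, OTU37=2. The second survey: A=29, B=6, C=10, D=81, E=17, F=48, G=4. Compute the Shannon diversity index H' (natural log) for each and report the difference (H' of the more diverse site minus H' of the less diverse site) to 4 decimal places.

0.3822

The first survey: N=35, proportions 0.085714, 0.028571, 0.057143, 0.685714, 0.028571, 0.057143, 0.057143, giving H' = 1.163119 (working shown to 6 dp, full precision carried).
The second survey: N=195, proportions 0.148718, 0.030769, 0.051282, 0.415385, 0.087179, 0.246154, 0.020513, giving H' = 1.545277.
Difference = |1.163119 − 1.545277| = 0.382158, i.e. 0.3822 to 4 decimal places.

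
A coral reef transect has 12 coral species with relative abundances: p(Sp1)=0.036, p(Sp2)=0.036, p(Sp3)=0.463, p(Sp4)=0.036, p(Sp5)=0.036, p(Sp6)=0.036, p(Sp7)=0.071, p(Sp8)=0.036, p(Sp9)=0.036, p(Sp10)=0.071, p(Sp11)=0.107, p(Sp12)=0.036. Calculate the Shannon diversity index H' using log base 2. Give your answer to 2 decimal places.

2.78

Each pᵢ log₂ pᵢ term (working shown to 4 dp, full precision carried): 0.036×(-4.7959)=-0.1727, 0.036×(-4.7959)=-0.1727, 0.463×(-1.1109)=-0.5144, 0.036×(-4.7959)=-0.1727, 0.036×(-4.7959)=-0.1727, 0.036×(-4.7959)=-0.1727, 0.071×(-3.8160)=-0.2709, 0.036×(-4.7959)=-0.1727, 0.036×(-4.7959)=-0.1727, 0.071×(-3.8160)=-0.2709, 0.107×(-3.2243)=-0.3450, 0.036×(-4.7959)=-0.1727.
Sum = -2.7824, so H' = 2.78.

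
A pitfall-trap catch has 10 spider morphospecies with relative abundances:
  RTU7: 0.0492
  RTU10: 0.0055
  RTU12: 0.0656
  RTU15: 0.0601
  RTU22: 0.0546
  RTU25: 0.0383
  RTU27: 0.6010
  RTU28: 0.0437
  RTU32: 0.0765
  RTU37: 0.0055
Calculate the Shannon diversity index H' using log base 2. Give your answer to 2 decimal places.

Each pᵢ log₂ pᵢ term (working shown to 4 dp, full precision carried): 0.0492×(-4.3452)=-0.2138, 0.0055×(-7.5064)=-0.0413, 0.0656×(-3.9302)=-0.2578, 0.0601×(-4.0565)=-0.2438, 0.0546×(-4.1950)=-0.2290, 0.0383×(-4.7065)=-0.1803, 0.601×(-0.7346)=-0.4415, 0.0437×(-4.5162)=-0.1974, 0.0765×(-3.7084)=-0.2837, 0.0055×(-7.5064)=-0.0413.
Sum = -2.1298, so H' = 2.13.

2.13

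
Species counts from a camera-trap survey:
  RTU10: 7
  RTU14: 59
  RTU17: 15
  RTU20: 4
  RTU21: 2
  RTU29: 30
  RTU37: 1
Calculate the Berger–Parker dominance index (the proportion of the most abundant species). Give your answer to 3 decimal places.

Total N = 7+59+15+4+2+30+1 = 118, so the proportions are 0.05932, 0.5, 0.12712, 0.0339, 0.01695, 0.25424, 0.00847 (working shown to 5 dp, full precision carried).
The largest proportion is 0.5, i.e. d = 0.500 to 3 decimal places.

0.500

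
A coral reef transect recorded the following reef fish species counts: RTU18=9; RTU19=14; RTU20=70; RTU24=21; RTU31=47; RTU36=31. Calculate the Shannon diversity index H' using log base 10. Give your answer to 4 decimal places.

0.6876

Total N = 9+14+70+21+47+31 = 192, so the proportions are 0.046875, 0.072917, 0.364583, 0.109375, 0.244792, 0.161458 (working shown to 6 dp, full precision carried).
Each pᵢ log₁₀ pᵢ term: 0.046875×(-1.329059)=-0.062300, 0.072917×(-1.137173)=-0.082919, 0.364583×(-0.438203)=-0.159762, 0.109375×(-0.961082)=-0.105118, 0.244792×(-0.611203)=-0.149617, 0.161458×(-0.791940)=-0.127865.
Sum = -0.687581, so H' = 0.6876.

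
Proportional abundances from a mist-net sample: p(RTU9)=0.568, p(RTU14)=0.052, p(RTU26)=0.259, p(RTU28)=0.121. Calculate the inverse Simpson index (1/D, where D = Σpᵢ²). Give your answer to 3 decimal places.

2.457

D = 0.568² + 0.052² + 0.259² + 0.121² = 0.322624 + 0.002704 + 0.067081 + 0.014641 = 0.407050 (working shown to 6 dp, full precision carried).
So 1/D = 2.45670, i.e. 2.457 to 3 decimal places.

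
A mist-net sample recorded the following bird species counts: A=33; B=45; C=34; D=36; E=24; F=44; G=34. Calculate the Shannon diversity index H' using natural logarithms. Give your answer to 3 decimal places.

1.928

Total N = 33+45+34+36+24+44+34 = 250, so the proportions are 0.132, 0.18, 0.136, 0.144, 0.096, 0.176, 0.136 (working shown to 5 dp, full precision carried).
Each pᵢ ln pᵢ term: 0.132×(-2.02495)=-0.26729, 0.18×(-1.71480)=-0.30866, 0.136×(-1.99510)=-0.27133, 0.144×(-1.93794)=-0.27906, 0.096×(-2.34341)=-0.22497, 0.176×(-1.73727)=-0.30576, 0.136×(-1.99510)=-0.27133.
Sum = -1.92842, so H' = 1.928.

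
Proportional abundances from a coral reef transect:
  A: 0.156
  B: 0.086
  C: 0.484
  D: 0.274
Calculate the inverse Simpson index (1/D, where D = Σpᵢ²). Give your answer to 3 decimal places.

D = 0.156² + 0.086² + 0.484² + 0.274² = 0.024336 + 0.007396 + 0.234256 + 0.075076 = 0.341064 (working shown to 6 dp, full precision carried).
So 1/D = 2.93200, i.e. 2.932 to 3 decimal places.

2.932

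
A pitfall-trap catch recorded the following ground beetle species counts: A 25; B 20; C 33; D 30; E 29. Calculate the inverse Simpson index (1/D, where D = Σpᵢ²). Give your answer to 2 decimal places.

4.87

Total N = 25+20+33+30+29 = 137, so the proportions are 0.182482, 0.145985, 0.240876, 0.218978, 0.211679 (working shown to 6 dp, full precision carried).
D = 0.182482² + 0.145985² + 0.240876² + 0.218978² + 0.211679² = 0.033300 + 0.021312 + 0.058021 + 0.047951 + 0.044808 = 0.205392.
So 1/D = 4.8687, i.e. 4.87 to 2 decimal places.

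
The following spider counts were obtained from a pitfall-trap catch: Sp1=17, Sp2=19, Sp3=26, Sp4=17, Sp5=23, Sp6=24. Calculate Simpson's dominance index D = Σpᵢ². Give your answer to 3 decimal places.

Total N = 17+19+26+17+23+24 = 126, so the proportions are 0.13492, 0.15079, 0.20635, 0.13492, 0.18254, 0.19048 (working shown to 5 dp, full precision carried).
D = 0.13492² + 0.15079² + 0.20635² + 0.13492² + 0.18254² + 0.19048² = 0.01820 + 0.02274 + 0.04258 + 0.01820 + 0.03332 + 0.03628 = 0.17133.
To 3 decimal places, D = 0.171.

0.171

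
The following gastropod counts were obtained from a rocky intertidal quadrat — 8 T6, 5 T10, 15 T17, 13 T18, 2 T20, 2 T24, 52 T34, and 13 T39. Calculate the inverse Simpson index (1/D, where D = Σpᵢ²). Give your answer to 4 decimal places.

Total N = 8+5+15+13+2+2+52+13 = 110, so the proportions are 0.07272727, 0.04545455, 0.13636364, 0.11818182, 0.01818182, 0.01818182, 0.47272727, 0.11818182 (working shown to 8 dp, full precision carried).
D = 0.07272727² + 0.04545455² + 0.13636364² + 0.11818182² + 0.01818182² + 0.01818182² + 0.47272727² + 0.11818182² = 0.00528926 + 0.00206612 + 0.01859504 + 0.01396694 + 0.00033058 + 0.00033058 + 0.22347107 + 0.01396694 = 0.27801653.
So 1/D = 3.596908, i.e. 3.5969 to 4 decimal places.

3.5969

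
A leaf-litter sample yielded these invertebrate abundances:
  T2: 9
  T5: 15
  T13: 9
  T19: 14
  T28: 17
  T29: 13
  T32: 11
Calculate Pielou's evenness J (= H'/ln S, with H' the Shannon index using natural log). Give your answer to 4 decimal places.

0.9869

Total N = 9+15+9+14+17+13+11 = 88, so the proportions are 0.102273, 0.170455, 0.102273, 0.159091, 0.193182, 0.147727, 0.125 (working shown to 6 dp, full precision carried).
H' = −Σ pᵢ ln pᵢ = −((-0.233193) + (-0.301583) + (-0.233193) + (-0.292454) + (-0.317615) + (-0.282512) + (-0.259930)) = 1.920480.
With S = 7 species, ln S = 1.945910, so J = 1.920480/1.945910 = 0.986931, i.e. 0.9869 to 4 decimal places.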